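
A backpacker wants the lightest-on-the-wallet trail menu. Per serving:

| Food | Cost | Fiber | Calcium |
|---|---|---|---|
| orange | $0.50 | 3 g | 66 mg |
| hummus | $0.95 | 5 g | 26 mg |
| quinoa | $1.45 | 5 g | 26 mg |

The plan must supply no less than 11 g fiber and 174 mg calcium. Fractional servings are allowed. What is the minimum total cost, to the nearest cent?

A basic optimal solution has at most two foods positive. Try each food alone and each pair with both targets met exactly.
orange only: max(11/3, 174/66) = 3.667 servings → $1.83.
hummus only: max(11/5, 174/26) = 6.692 servings → $6.36.
quinoa only: max(11/5, 174/26) = 6.692 servings → $9.70.
orange + hummus with both tight: 2.317 servings and 0.8095 servings → $1.93.
orange + quinoa with both tight: 2.317 servings and 0.8095 servings → $2.33.
hummus + quinoa (both tight): parallel constraints — no distinct corner.
Cheapest feasible corner: $1.83.

$1.83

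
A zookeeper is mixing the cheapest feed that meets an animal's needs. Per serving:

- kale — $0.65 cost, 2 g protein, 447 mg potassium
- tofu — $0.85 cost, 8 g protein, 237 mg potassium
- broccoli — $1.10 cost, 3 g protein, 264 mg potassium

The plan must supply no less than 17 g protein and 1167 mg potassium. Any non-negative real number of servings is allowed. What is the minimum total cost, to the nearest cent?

$2.55

Compare the cost at each extreme point of the feasible region.
kale only: max(17/2, 1167/447) = 8.5 servings → $5.53.
tofu only: max(17/8, 1167/237) = 4.924 servings → $4.19.
broccoli only: max(17/3, 1167/264) = 5.667 servings → $6.23.
kale + tofu with both tight: 1.711 servings and 1.697 servings → $2.55.
kale + broccoli: the both-tight solution has a negative serving — not a feasible corner.
tofu + broccoli with both tight: 0.7045 servings and 3.788 servings → $4.77.
Cheapest feasible corner: $2.55.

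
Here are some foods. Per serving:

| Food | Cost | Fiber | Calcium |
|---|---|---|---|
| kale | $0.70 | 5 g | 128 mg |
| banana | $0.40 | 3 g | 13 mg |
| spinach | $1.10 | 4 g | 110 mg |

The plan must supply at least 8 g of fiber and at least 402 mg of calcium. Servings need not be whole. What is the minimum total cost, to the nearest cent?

$2.20

A basic optimal solution has at most two foods positive. Try each food alone and each pair with both targets met exactly.
kale only: max(8/5, 402/128) = 3.141 servings → $2.20.
banana only: max(8/3, 402/13) = 30.92 servings → $12.37.
spinach only: max(8/4, 402/110) = 3.655 servings → $4.02.
kale + banana: intersection lies outside the first quadrant.
kale + spinach: intersection lies outside the first quadrant.
banana + spinach: the both-tight solution has a negative serving — not a feasible corner.
The minimum over all feasible corners is $2.20.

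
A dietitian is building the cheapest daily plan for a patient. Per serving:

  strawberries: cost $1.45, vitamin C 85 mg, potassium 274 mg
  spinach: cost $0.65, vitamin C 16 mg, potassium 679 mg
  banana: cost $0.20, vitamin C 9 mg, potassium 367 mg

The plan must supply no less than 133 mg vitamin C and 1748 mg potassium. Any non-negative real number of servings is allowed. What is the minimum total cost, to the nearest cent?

$2.45

The cheapest plan sits at a corner of the feasible region — with two constraints it uses at most two foods.
strawberries only: max(133/85, 1748/274) = 6.38 servings → $9.25.
spinach only: max(133/16, 1748/679) = 8.312 servings → $5.40.
banana only: max(133/9, 1748/367) = 14.78 servings → $2.96.
strawberries + spinach with both tight: 1.169 servings and 2.103 servings → $3.06.
strawberries + banana with both tight: 1.151 servings and 3.903 servings → $2.45.
spinach + banana: intersection lies outside the first quadrant.
The minimum over all feasible corners is $2.45.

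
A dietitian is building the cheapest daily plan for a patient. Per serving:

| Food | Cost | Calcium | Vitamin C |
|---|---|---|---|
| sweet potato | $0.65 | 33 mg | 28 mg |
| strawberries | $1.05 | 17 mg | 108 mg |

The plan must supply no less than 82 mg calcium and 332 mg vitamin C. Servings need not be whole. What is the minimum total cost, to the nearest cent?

At the optimum either one food covers both requirements or two foods hit both targets exactly; no other combination can be cheaper.
sweet potato only: max(82/33, 332/28) = 11.86 servings → $7.71.
strawberries only: max(82/17, 332/108) = 4.824 servings → $5.06.
sweet potato + strawberries with both tight: 1.04 servings and 2.804 servings → $3.62.
So the least-cost plan costs $3.62.

$3.62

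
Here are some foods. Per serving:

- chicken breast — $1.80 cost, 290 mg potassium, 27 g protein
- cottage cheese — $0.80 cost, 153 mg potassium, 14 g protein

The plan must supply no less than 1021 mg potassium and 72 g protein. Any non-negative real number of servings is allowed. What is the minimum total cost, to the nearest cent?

chicken breast only: max(1021/290, 72/27) = 3.521 servings → $6.34.
cottage cheese only: max(1021/153, 72/14) = 6.673 servings → $5.34.
chicken breast + cottage cheese: intersection lies outside the first quadrant.
So the least-cost plan costs $5.34.

$5.34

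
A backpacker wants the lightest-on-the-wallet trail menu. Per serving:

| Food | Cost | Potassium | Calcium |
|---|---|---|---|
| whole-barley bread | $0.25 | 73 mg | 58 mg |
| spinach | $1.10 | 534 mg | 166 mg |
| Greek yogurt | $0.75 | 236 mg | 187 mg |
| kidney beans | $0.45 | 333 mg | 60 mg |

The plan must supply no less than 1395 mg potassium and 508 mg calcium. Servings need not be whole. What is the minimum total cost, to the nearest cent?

$2.65

At the optimum either one food covers both requirements or two foods hit both targets exactly; no other combination can be cheaper.
whole-barley bread only: max(1395/73, 508/58) = 19.11 servings → $4.78.
spinach only: max(1395/534, 508/166) = 3.06 servings → $3.37.
Greek yogurt only: max(1395/236, 508/187) = 5.911 servings → $4.43.
kidney beans only: max(1395/333, 508/60) = 8.467 servings → $3.81.
whole-barley bread + spinach with both tight: 2.106 servings and 2.324 servings → $3.08.
whole-barley bread + Greek yogurt: the both-tight solution has a negative serving — not a feasible corner.
whole-barley bread + kidney beans with both tight: 5.723 servings and 2.935 servings → $2.75.
spinach + Greek yogurt with both tight: 2.323 servings and 0.6543 servings → $3.05.
spinach + kidney beans with both targets exact would need a negative amount; discard.
Greek yogurt + kidney beans with both tight: 1.776 servings and 2.93 servings → $2.65.
The minimum over all feasible corners is $2.65.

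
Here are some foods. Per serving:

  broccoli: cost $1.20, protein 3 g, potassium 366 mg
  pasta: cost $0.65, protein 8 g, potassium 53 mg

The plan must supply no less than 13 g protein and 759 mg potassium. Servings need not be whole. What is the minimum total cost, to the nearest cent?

$2.92

Compare the cost at each extreme point of the feasible region.
broccoli only: max(13/3, 759/366) = 4.333 servings → $5.20.
pasta only: max(13/8, 759/53) = 14.32 servings → $9.31.
broccoli + pasta with both tight: 1.944 servings and 0.896 servings → $2.92.
The minimum over all feasible corners is $2.92.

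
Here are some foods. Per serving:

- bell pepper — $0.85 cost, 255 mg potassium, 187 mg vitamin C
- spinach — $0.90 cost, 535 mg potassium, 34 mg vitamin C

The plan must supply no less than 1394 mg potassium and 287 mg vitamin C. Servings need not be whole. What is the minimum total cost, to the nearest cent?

bell pepper only: max(1394/255, 287/187) = 5.467 servings → $4.65.
spinach only: max(1394/535, 287/34) = 8.441 servings → $7.60.
bell pepper + spinach with both tight: 1.162 servings and 2.052 servings → $2.83.
So the least-cost plan costs $2.83.

$2.83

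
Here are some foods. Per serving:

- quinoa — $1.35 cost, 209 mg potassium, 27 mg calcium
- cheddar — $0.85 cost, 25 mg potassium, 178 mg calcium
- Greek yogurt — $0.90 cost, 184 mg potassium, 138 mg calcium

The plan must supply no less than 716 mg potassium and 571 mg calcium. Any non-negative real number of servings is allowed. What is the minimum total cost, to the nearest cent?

$3.66

The cheapest plan sits at a corner of the feasible region — with two constraints it uses at most two foods.
quinoa only: max(716/209, 571/27) = 21.15 servings → $28.55.
cheddar only: max(716/25, 571/178) = 28.64 servings → $24.34.
Greek yogurt only: max(716/184, 571/138) = 4.138 servings → $3.72.
quinoa + cheddar with both tight: 3.098 servings and 2.738 servings → $6.51.
quinoa + Greek yogurt with both targets exact would need a negative amount; discard.
cheddar + Greek yogurt with both tight: 0.2135 servings and 3.862 servings → $3.66.
Cheapest feasible corner: $3.66.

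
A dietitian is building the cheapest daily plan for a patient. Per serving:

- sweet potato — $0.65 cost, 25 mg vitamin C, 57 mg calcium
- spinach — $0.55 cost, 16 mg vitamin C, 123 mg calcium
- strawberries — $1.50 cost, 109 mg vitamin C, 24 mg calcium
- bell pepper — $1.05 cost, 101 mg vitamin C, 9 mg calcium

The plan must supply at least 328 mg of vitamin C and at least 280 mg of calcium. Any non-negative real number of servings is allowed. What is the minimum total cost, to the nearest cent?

For a min-cost LP with two ≥-constraints, a basic feasible solution has at most two positive variables.
sweet potato only: max(328/25, 280/57) = 13.12 servings → $8.53.
spinach only: max(328/16, 280/123) = 20.5 servings → $11.28.
strawberries only: max(328/109, 280/24) = 11.67 servings → $17.50.
bell pepper only: max(328/101, 280/9) = 31.11 servings → $32.67.
sweet potato + spinach with both targets exact would need a negative amount; discard.
sweet potato + strawberries with both tight: 4.035 servings and 2.084 servings → $5.75.
sweet potato + bell pepper with both tight: 4.578 servings and 2.114 servings → $5.20.
spinach + strawberries with both tight: 1.739 servings and 2.754 servings → $5.09.
spinach + bell pepper with both tight: 2.063 servings and 2.921 servings → $4.20.
strawberries + bell pepper: intersection lies outside the first quadrant.
The minimum over all feasible corners is $4.20.

$4.20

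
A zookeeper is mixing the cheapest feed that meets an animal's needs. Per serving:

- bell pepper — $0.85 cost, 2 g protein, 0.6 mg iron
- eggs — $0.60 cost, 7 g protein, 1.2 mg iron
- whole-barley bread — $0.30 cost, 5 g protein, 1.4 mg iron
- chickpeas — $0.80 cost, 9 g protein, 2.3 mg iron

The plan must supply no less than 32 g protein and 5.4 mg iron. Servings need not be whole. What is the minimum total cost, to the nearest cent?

For a min-cost LP with two ≥-constraints, a basic feasible solution has at most two positive variables.
bell pepper only: max(32/2, 5.4/0.6) = 16 servings → $13.60.
eggs only: max(32/7, 5.4/1.2) = 4.571 servings → $2.74.
whole-barley bread only: max(32/5, 5.4/1.4) = 6.4 servings → $1.92.
chickpeas only: max(32/9, 5.4/2.3) = 3.556 servings → $2.84.
bell pepper + eggs: intersection lies outside the first quadrant.
bell pepper + whole-barley bread: intersection lies outside the first quadrant.
bell pepper + chickpeas with both targets exact would need a negative amount; discard.
eggs + whole-barley bread with both targets exact would need a negative amount; discard.
eggs + chickpeas with both targets exact would need a negative amount; discard.
whole-barley bread + chickpeas with both targets exact would need a negative amount; discard.
The minimum over all feasible corners is $1.92.

$1.92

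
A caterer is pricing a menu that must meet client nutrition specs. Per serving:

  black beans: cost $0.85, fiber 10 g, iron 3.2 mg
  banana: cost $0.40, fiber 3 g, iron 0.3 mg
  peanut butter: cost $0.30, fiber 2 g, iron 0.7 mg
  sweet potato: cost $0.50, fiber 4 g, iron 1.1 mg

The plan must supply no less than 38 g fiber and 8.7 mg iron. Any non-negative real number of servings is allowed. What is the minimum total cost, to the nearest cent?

With two linear requirements the optimum uses one or two foods; enumerate the corners.
black beans only: max(38/10, 8.7/3.2) = 3.8 servings → $3.23.
banana only: max(38/3, 8.7/0.3) = 29 servings → $11.60.
peanut butter only: max(38/2, 8.7/0.7) = 19 servings → $5.70.
sweet potato only: max(38/4, 8.7/1.1) = 9.5 servings → $4.75.
black beans + banana with both tight: 2.227 servings and 5.242 servings → $3.99.
black beans + peanut butter with both targets exact would need a negative amount; discard.
black beans + sweet potato: the both-tight solution has a negative serving — not a feasible corner.
banana + peanut butter with both tight: 6.133 servings and 9.8 servings → $5.39.
banana + sweet potato with both tight: 3.333 servings and 7 servings → $4.83.
peanut butter + sweet potato: intersection lies outside the first quadrant.
Cheapest feasible corner: $3.23.

$3.23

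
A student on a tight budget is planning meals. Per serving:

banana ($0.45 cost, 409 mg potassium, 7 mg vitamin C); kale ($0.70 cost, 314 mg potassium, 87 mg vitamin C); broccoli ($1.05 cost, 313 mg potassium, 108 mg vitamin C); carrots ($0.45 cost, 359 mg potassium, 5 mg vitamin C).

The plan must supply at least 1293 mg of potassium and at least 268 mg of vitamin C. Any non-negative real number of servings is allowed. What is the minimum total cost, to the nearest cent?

The cheapest plan sits at a corner of the feasible region — with two constraints it uses at most two foods.
banana only: max(1293/409, 268/7) = 38.29 servings → $17.23.
kale only: max(1293/314, 268/87) = 4.118 servings → $2.88.
broccoli only: max(1293/313, 268/108) = 4.131 servings → $4.34.
carrots only: max(1293/359, 268/5) = 53.6 servings → $24.12.
banana + kale with both tight: 0.8489 servings and 3.012 servings → $2.49.
banana + broccoli with both tight: 1.328 servings and 2.395 servings → $3.11.
banana + carrots with both targets exact would need a negative amount; discard.
kale + broccoli: the both-tight solution has a negative serving — not a feasible corner.
kale + carrots with both tight: 3.026 servings and 0.9554 servings → $2.55.
broccoli + carrots with both tight: 2.412 servings and 1.499 servings → $3.21.
The minimum over all feasible corners is $2.49.

$2.49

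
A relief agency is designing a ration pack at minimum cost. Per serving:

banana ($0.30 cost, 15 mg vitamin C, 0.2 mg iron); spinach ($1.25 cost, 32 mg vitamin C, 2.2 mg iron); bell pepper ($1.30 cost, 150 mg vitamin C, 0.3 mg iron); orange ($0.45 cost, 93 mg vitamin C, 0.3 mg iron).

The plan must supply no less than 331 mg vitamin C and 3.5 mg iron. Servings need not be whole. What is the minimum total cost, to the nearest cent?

$2.87

Minimising a linear cost over {vitamin C ≥ 331, iron ≥ 3.5, servings ≥ 0} — the optimum is at a vertex, using one or two foods.
banana only: max(331/15, 3.5/0.2) = 22.07 servings → $6.62.
spinach only: max(331/32, 3.5/2.2) = 10.34 servings → $12.93.
bell pepper only: max(331/150, 3.5/0.3) = 11.67 servings → $15.17.
orange only: max(331/93, 3.5/0.3) = 11.67 servings → $5.25.
banana + spinach with both targets exact would need a negative amount; discard.
banana + bell pepper with both tight: 16.69 servings and 0.5373 servings → $5.71.
banana + orange with both tight: 16.04 servings and 0.9716 servings → $5.25.
spinach + bell pepper with both tight: 1.329 servings and 1.923 servings → $4.16.
spinach + orange with both tight: 1.16 servings and 3.16 servings → $2.87.
bell pepper + orange: the both-tight solution has a negative serving — not a feasible corner.
The minimum over all feasible corners is $2.87.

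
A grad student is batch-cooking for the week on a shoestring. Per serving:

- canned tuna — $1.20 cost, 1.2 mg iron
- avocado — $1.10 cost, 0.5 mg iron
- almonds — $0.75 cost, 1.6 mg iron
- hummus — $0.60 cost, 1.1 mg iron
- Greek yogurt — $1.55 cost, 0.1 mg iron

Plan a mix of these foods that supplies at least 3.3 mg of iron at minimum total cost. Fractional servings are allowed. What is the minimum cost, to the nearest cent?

$1.55

Cost per mg of iron: almonds $0.4688, hummus $0.5455, canned tuna $1.0000, avocado $2.2000, Greek yogurt $15.5000.
With no serving limits, use only almonds: 3.3 mg / 1.6 mg = 2.062 servings × $0.75 = $1.55.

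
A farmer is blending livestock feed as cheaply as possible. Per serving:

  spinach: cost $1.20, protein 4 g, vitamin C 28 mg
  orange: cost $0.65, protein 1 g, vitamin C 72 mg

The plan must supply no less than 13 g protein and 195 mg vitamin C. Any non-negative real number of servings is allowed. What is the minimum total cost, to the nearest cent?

$4.46

spinach only: max(13/4, 195/28) = 6.964 servings → $8.36.
orange only: max(13/1, 195/72) = 13 servings → $8.45.
spinach + orange with both tight: 2.85 servings and 1.6 servings → $4.46.
So the least-cost plan costs $4.46.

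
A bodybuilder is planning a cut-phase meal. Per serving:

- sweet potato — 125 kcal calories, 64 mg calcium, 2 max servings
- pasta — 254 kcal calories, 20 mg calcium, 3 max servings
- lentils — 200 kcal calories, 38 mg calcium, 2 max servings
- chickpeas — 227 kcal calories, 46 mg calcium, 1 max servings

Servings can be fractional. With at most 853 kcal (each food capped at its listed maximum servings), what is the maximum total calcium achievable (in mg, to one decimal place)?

Calcium per kcal: sweet potato 0.512, chickpeas 0.2026, lentils 0.19, pasta 0.07874.
Take 2 servings of sweet potato: uses 250 kcal, +128.0 mg calcium (running total 128.0 mg).
Take 1 serving of chickpeas: uses 227 kcal, +46.0 mg calcium (running total 174.0 mg).
Take 1.88 servings of lentils: uses 376 kcal, +71.4 mg calcium (running total 245.4 mg).
Greedy by best ratio exhausts the calories allowance optimally: 245.4 mg.

245.4 mg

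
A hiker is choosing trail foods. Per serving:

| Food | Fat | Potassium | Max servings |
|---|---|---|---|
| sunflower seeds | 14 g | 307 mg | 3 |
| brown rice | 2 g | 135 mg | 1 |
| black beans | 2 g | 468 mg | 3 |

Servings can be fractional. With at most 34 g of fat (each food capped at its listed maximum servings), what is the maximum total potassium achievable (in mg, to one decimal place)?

2109.1 mg

Potassium per g fat: black beans 234, brown rice 67.5, sunflower seeds 21.93.
Take 3 servings of black beans: uses 6 g fat, +1404.0 mg potassium (running total 1404.0 mg).
Take 1 serving of brown rice: uses 2 g fat, +135.0 mg potassium (running total 1539.0 mg).
Take 1.857 servings of sunflower seeds: uses 26 g fat, +570.1 mg potassium (running total 2109.1 mg).
Filling greedily by potassium-per-g fat is optimal for one linear limit, giving 2109.1 mg.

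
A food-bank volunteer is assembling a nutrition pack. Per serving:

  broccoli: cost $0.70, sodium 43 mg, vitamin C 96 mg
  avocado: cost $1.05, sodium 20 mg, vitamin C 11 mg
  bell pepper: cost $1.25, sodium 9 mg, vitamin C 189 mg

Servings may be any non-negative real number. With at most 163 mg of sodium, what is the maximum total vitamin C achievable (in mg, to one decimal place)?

3423.0 mg

Vitamin C per mg sodium: bell pepper 21, broccoli 2.233, avocado 0.55.
With no serving limits, spend the whole sodium allowance on bell pepper: 163 mg / 9 mg × 189 mg = 3423.0 mg.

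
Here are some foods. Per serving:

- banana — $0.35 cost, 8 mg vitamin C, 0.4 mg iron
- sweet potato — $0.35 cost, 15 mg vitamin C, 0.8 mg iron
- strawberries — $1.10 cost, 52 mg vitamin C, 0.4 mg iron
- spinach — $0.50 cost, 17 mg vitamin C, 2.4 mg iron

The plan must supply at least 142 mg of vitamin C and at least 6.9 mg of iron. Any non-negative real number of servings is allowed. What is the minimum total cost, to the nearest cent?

$3.28

A basic optimal solution has at most two foods positive. Try each food alone and each pair with both targets met exactly.
banana only: max(142/8, 6.9/0.4) = 17.75 servings → $6.21.
sweet potato only: max(142/15, 6.9/0.8) = 9.467 servings → $3.31.
strawberries only: max(142/52, 6.9/0.4) = 17.25 servings → $18.98.
spinach only: max(142/17, 6.9/2.4) = 8.353 servings → $4.18.
banana + sweet potato with both targets exact would need a negative amount; discard.
banana + strawberries with both tight: 17.16 servings and 0.09091 servings → $6.11.
banana + spinach: intersection lies outside the first quadrant.
sweet potato + strawberries with both tight: 8.483 servings and 0.2837 servings → $3.28.
sweet potato + spinach with both targets exact would need a negative amount; discard.
strawberries + spinach with both tight: 1.894 servings and 2.559 servings → $3.36.
So the least-cost plan costs $3.28.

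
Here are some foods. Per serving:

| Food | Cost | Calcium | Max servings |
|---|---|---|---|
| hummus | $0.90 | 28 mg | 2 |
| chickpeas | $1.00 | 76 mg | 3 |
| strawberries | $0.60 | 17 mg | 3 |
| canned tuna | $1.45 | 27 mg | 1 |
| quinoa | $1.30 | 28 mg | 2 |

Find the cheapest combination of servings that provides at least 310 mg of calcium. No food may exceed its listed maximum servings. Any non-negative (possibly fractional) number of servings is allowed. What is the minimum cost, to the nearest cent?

$5.72

Cost per mg of calcium: chickpeas $0.0132, hummus $0.0321, strawberries $0.0353, quinoa $0.0464, canned tuna $0.0537.
Take 3 servings of chickpeas: +228.0 mg calcium for $3.00 (total $3.00, still need 82.0 mg).
Take 2 servings of hummus: +56.0 mg calcium for $1.80 (total $4.80, still need 26.0 mg).
Take 1.529 servings of strawberries: +26.0 mg calcium for $0.92 (total $5.72, still need 0.0 mg).
Greedy by cheapest-per-mg is optimal for a single linear constraint, so the minimum cost is $5.72.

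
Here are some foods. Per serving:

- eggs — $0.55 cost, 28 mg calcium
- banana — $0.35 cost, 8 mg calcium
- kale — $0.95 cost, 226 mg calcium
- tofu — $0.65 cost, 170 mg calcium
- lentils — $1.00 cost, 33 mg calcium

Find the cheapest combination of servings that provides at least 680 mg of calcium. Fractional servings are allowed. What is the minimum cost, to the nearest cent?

Cost per mg of calcium: tofu $0.0038, kale $0.0042, eggs $0.0196, lentils $0.0303, banana $0.0437.
With no serving limits, use only tofu: 680 mg / 170 mg = 4 servings × $0.65 = $2.60.

$2.60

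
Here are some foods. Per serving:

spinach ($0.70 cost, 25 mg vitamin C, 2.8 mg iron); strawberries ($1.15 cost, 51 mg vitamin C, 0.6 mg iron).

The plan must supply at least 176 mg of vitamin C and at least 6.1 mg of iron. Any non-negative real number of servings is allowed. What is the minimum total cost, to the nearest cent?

$4.19

Compare the cost at each extreme point of the feasible region.
spinach only: max(176/25, 6.1/2.8) = 7.04 servings → $4.93.
strawberries only: max(176/51, 6.1/0.6) = 10.17 servings → $11.69.
spinach + strawberries with both tight: 1.608 servings and 2.663 servings → $4.19.
Cheapest feasible corner: $4.19.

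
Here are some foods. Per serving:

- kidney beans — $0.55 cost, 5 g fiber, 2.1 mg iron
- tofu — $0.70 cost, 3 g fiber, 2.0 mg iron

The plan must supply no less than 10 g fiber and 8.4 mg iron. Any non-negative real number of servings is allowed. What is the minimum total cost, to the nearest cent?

$2.20

kidney beans only: max(10/5, 8.4/2.1) = 4 servings → $2.20.
tofu only: max(10/3, 8.4/2.0) = 4.2 servings → $2.94.
kidney beans + tofu: intersection lies outside the first quadrant.
The minimum over all feasible corners is $2.20.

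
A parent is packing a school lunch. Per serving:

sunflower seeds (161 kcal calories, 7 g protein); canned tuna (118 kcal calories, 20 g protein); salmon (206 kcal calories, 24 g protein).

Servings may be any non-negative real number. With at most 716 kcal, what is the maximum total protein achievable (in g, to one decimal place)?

Protein per kcal: canned tuna 0.1695, salmon 0.1165, sunflower seeds 0.04348.
With no serving limits, spend the whole calories allowance on canned tuna: 716 kcal / 118 kcal × 20 g = 121.4 g.

121.4 g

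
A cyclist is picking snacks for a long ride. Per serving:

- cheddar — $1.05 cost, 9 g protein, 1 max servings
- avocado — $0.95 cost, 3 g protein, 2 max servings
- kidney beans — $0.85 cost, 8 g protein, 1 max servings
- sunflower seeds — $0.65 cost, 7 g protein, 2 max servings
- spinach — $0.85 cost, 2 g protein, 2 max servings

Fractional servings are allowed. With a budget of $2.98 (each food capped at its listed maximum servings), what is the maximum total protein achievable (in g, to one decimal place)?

Protein per dollar: sunflower seeds 10.77, kidney beans 9.412, cheddar 8.571, avocado 3.158, spinach 2.353.
Take 2 servings of sunflower seeds: spends $1.30, +14.0 g protein (running total 14.0 g).
Take 1 serving of kidney beans: spends $0.85, +8.0 g protein (running total 22.0 g).
Take 0.7905 servings of cheddar: spends $0.83, +7.1 g protein (running total 29.1 g).
Greedy by best ratio exhausts the cost allowance optimally: 29.1 g.

29.1 g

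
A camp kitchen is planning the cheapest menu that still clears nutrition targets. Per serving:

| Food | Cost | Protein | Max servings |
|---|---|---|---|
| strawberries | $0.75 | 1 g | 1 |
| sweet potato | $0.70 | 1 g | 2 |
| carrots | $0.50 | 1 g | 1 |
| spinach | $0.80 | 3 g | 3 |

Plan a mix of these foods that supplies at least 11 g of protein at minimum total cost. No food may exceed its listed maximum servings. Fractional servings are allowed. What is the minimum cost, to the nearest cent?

$3.60

Cost per g of protein: spinach $0.2667, carrots $0.5000, sweet potato $0.7000, strawberries $0.7500.
Take 3 servings of spinach: +9.0 g protein for $2.40 (total $2.40, still need 2.0 g).
Take 1 serving of carrots: +1.0 g protein for $0.50 (total $2.90, still need 1.0 g).
Take 1 serving of sweet potato: +1.0 g protein for $0.70 (total $3.60, still need 0.0 g).
Filling from the cheapest source first is optimal under one linear minimum: $3.60.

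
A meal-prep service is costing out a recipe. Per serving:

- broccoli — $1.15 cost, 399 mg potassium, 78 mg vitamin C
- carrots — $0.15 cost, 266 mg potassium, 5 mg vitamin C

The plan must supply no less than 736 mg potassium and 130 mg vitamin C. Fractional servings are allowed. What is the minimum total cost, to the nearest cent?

At the optimum either one food covers both requirements or two foods hit both targets exactly; no other combination can be cheaper.
broccoli only: max(736/399, 130/78) = 1.845 servings → $2.12.
carrots only: max(736/266, 130/5) = 26 servings → $3.90.
broccoli + carrots with both tight: 1.648 servings and 0.2953 servings → $1.94.
So the least-cost plan costs $1.94.

$1.94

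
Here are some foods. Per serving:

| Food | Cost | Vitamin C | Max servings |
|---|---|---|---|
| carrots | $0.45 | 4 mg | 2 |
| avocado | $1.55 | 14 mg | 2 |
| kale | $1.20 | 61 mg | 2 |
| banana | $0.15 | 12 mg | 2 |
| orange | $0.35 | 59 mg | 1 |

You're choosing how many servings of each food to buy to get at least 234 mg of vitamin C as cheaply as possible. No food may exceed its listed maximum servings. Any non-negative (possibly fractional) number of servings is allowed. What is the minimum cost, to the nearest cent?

$6.26

Cost per mg of vitamin C: orange $0.0059, banana $0.0125, kale $0.0197, avocado $0.1107, carrots $0.1125.
Take 1 serving of orange: +59.0 mg vitamin C for $0.35 (total $0.35, still need 175.0 mg).
Take 2 servings of banana: +24.0 mg vitamin C for $0.30 (total $0.65, still need 151.0 mg).
Take 2 servings of kale: +122.0 mg vitamin C for $2.40 (total $3.05, still need 29.0 mg).
Take 2 servings of avocado: +28.0 mg vitamin C for $3.10 (total $6.15, still need 1.0 mg).
Take 0.25 servings of carrots: +1.0 mg vitamin C for $0.11 (total $6.26, still need 0.0 mg).
Filling from the cheapest source first is optimal under one linear minimum: $6.26.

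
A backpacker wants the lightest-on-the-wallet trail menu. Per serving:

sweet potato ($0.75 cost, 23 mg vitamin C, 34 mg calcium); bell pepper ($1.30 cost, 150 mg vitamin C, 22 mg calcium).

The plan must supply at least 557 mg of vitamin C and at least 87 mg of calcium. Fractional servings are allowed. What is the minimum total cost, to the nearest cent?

$4.92

A basic optimal solution has at most two foods positive. Try each food alone and each pair with both targets met exactly.
sweet potato only: max(557/23, 87/34) = 24.22 servings → $18.16.
bell pepper only: max(557/150, 87/22) = 3.955 servings → $5.14.
sweet potato + bell pepper with both tight: 0.1733 servings and 3.687 servings → $4.92.
The minimum over all feasible corners is $4.92.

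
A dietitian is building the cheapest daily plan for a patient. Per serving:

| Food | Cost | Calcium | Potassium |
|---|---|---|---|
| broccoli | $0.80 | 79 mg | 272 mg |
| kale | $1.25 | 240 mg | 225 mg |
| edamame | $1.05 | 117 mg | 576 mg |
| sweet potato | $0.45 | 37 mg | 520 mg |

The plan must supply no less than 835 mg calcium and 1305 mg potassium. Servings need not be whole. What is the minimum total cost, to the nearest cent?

$4.63

A basic optimal solution has at most two foods positive. Try each food alone and each pair with both targets met exactly.
broccoli only: max(835/79, 1305/272) = 10.57 servings → $8.46.
kale only: max(835/240, 1305/225) = 5.8 servings → $7.25.
edamame only: max(835/117, 1305/576) = 7.137 servings → $7.49.
sweet potato only: max(835/37, 1305/520) = 22.57 servings → $10.16.
broccoli + kale with both tight: 2.638 servings and 2.611 servings → $5.37.
broccoli + edamame with both targets exact would need a negative amount; discard.
broccoli + sweet potato with both targets exact would need a negative amount; discard.
kale + edamame with both tight: 2.933 servings and 1.12 servings → $4.84.
kale + sweet potato with both tight: 3.313 servings and 1.076 servings → $4.63.
edamame + sweet potato: the both-tight solution has a negative serving — not a feasible corner.
The minimum over all feasible corners is $4.63.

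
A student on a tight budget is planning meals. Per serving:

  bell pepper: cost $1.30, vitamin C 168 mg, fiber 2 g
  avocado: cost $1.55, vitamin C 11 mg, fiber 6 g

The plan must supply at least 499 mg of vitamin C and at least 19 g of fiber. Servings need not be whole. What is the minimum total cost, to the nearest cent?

$7.12

Check every corner: each single food scaled to meet both minima, and each pair solved so both constraints bind.
bell pepper only: max(499/168, 19/2) = 9.5 servings → $12.35.
avocado only: max(499/11, 19/6) = 45.36 servings → $70.31.
bell pepper + avocado with both tight: 2.825 servings and 2.225 servings → $7.12.
Cheapest feasible corner: $7.12.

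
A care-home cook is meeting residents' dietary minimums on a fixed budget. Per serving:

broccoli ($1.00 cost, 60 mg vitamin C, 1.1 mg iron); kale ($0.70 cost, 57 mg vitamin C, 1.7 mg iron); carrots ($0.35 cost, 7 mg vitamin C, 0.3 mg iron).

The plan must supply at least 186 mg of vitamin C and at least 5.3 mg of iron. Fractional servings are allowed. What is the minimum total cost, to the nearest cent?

A basic optimal solution has at most two foods positive. Try each food alone and each pair with both targets met exactly.
broccoli only: max(186/60, 5.3/1.1) = 4.818 servings → $4.82.
kale only: max(186/57, 5.3/1.7) = 3.263 servings → $2.28.
carrots only: max(186/7, 5.3/0.3) = 26.57 servings → $9.30.
broccoli + kale with both tight: 0.3588 servings and 2.885 servings → $2.38.
broccoli + carrots with both tight: 1.816 servings and 11.01 servings → $5.67.
kale + carrots with both targets exact would need a negative amount; discard.
Cheapest feasible corner: $2.28.

$2.28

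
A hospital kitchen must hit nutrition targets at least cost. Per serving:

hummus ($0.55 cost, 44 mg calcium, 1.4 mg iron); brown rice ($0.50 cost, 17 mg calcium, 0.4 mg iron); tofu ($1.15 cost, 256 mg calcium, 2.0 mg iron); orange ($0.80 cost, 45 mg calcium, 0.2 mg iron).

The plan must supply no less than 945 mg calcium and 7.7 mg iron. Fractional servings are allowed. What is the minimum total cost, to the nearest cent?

Two binding constraints pin down two serving amounts, so the optimal mix uses at most two foods. The candidates are each food alone (scaled to the tighter of calcium/iron) and each pair with both constraints tight.
hummus only: max(945/44, 7.7/1.4) = 21.48 servings → $11.81.
brown rice only: max(945/17, 7.7/0.4) = 55.59 servings → $27.79.
tofu only: max(945/256, 7.7/2.0) = 3.85 servings → $4.43.
orange only: max(945/45, 7.7/0.2) = 38.5 servings → $30.80.
hummus + brown rice with both targets exact would need a negative amount; discard.
hummus + tofu with both tight: 0.3003 servings and 3.64 servings → $4.35.
hummus + orange with both tight: 2.906 servings and 18.16 servings → $16.13.
brown rice + tofu with both tight: 1.187 servings and 3.613 servings → $4.75.
brown rice + orange with both tight: 10.79 servings and 16.92 servings → $18.93.
tofu + orange: the both-tight solution has a negative serving — not a feasible corner.
Cheapest feasible corner: $4.35.

$4.35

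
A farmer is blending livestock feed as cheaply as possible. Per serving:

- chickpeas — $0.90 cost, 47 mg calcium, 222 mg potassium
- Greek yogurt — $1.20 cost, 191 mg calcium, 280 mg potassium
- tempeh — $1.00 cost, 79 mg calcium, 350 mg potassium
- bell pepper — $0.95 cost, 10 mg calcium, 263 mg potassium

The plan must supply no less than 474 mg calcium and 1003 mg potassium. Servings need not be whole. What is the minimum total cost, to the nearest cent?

The cheapest plan sits at a corner of the feasible region — with two constraints it uses at most two foods.
chickpeas only: max(474/47, 1003/222) = 10.09 servings → $9.08.
Greek yogurt only: max(474/191, 1003/280) = 3.582 servings → $4.30.
tempeh only: max(474/79, 1003/350) = 6 servings → $6.00.
bell pepper only: max(474/10, 1003/263) = 47.4 servings → $45.03.
chickpeas + Greek yogurt with both tight: 2.013 servings and 1.986 servings → $4.20.
chickpeas + tempeh with both targets exact would need a negative amount; discard.
chickpeas + bell pepper with both targets exact would need a negative amount; discard.
Greek yogurt + tempeh with both tight: 1.937 servings and 1.316 servings → $3.64.
Greek yogurt + bell pepper with both tight: 2.417 servings and 1.241 servings → $4.08.
tempeh + bell pepper: the both-tight solution has a negative serving — not a feasible corner.
The minimum over all feasible corners is $3.64.

$3.64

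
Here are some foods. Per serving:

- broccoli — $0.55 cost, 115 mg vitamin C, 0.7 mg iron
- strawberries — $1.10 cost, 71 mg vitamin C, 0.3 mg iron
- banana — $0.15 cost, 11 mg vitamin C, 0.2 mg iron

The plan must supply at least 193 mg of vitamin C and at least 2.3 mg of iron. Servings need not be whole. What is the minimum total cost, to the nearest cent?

$1.75

A basic optimal solution has at most two foods positive. Try each food alone and each pair with both targets met exactly.
broccoli only: max(193/115, 2.3/0.7) = 3.286 servings → $1.81.
strawberries only: max(193/71, 2.3/0.3) = 7.667 servings → $8.43.
banana only: max(193/11, 2.3/0.2) = 17.55 servings → $2.63.
broccoli + strawberries with both targets exact would need a negative amount; discard.
broccoli + banana with both tight: 0.8693 servings and 8.458 servings → $1.75.
strawberries + banana with both tight: 1.22 servings and 9.67 servings → $2.79.
Cheapest feasible corner: $1.75.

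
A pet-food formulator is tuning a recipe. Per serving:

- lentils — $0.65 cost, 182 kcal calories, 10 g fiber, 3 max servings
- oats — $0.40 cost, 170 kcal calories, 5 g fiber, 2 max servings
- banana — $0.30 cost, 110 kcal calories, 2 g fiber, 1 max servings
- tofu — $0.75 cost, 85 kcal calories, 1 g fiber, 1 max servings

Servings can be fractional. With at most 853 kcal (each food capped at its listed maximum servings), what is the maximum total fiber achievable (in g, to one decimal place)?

39.0 g

Fiber per kcal: lentils 0.05495, oats 0.02941, banana 0.01818, tofu 0.01176.
Take 3 servings of lentils: uses 546 kcal, +30.0 g fiber (running total 30.0 g).
Take 1.806 servings of oats: uses 307 kcal, +9.0 g fiber (running total 39.0 g).
Greedy by best ratio exhausts the calories allowance optimally: 39.0 g.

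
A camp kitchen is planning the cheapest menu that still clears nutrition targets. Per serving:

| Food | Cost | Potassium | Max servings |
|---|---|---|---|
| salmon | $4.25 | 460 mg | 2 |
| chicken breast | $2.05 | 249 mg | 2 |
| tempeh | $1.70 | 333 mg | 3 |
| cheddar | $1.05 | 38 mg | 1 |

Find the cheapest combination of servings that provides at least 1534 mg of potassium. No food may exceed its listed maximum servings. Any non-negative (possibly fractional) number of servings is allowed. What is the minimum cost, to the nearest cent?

$9.54

Cost per mg of potassium: tempeh $0.0051, chicken breast $0.0082, salmon $0.0092, cheddar $0.0276.
Take 3 servings of tempeh: +999.0 mg potassium for $5.10 (total $5.10, still need 535.0 mg).
Take 2 servings of chicken breast: +498.0 mg potassium for $4.10 (total $9.20, still need 37.0 mg).
Take 0.08043 servings of salmon: +37.0 mg potassium for $0.34 (total $9.54, still need 0.0 mg).
Filling from the cheapest source first is optimal under one linear minimum: $9.54.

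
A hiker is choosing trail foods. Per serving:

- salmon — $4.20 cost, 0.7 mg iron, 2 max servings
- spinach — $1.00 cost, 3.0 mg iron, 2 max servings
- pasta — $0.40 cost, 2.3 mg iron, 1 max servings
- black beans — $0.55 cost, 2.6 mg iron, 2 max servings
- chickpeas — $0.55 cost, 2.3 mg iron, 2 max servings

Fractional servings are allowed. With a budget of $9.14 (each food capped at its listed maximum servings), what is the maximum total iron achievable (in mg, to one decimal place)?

18.9 mg

Iron per dollar: pasta 5.75, black beans 4.727, chickpeas 4.182, spinach 3, salmon 0.1667.
Take 1 serving of pasta: spends $0.40, +2.3 mg iron (running total 2.3 mg).
Take 2 servings of black beans: spends $1.10, +5.2 mg iron (running total 7.5 mg).
Take 2 servings of chickpeas: spends $1.10, +4.6 mg iron (running total 12.1 mg).
Take 2 servings of spinach: spends $2.00, +6.0 mg iron (running total 18.1 mg).
Take 1.081 servings of salmon: spends $4.54, +0.8 mg iron (running total 18.9 mg).
Filling greedily by iron-per-dollar is optimal for one linear limit, giving 18.9 mg.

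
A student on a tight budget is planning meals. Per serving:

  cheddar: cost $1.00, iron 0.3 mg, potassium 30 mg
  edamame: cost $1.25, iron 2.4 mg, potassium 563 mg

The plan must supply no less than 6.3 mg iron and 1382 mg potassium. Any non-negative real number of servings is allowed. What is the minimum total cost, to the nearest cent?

$3.28

Minimising a linear cost over {iron ≥ 6.3, potassium ≥ 1382, servings ≥ 0} — the optimum is at a vertex, using one or two foods.
cheddar only: max(6.3/0.3, 1382/30) = 46.07 servings → $46.07.
edamame only: max(6.3/2.4, 1382/563) = 2.625 servings → $3.28.
cheddar + edamame with both tight: 2.375 servings and 2.328 servings → $5.28.
The minimum over all feasible corners is $3.28.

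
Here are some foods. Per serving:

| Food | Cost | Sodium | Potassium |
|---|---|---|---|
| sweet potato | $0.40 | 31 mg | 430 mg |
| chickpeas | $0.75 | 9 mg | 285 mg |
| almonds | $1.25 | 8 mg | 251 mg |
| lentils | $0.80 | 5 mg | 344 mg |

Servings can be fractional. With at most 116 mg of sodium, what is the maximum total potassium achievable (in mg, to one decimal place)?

7980.8 mg

Potassium per mg sodium: lentils 68.8, chickpeas 31.67, almonds 31.38, sweet potato 13.87.
With no serving limits, spend the whole sodium allowance on lentils: 116 mg / 5 mg × 344 mg = 7980.8 mg.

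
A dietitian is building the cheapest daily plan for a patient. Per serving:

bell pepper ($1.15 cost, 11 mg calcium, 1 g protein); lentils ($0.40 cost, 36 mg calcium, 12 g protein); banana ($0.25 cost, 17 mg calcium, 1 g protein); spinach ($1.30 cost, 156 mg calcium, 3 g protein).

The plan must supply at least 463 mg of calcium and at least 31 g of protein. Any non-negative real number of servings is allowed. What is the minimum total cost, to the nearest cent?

$4.05

An LP optimum is at a vertex; with two nutrient constraints at most two foods are used. Check each candidate.
bell pepper only: max(463/11, 31/1) = 42.09 servings → $48.40.
lentils only: max(463/36, 31/12) = 12.86 servings → $5.14.
banana only: max(463/17, 31/1) = 31 servings → $7.75.
spinach only: max(463/156, 31/3) = 10.33 servings → $13.43.
bell pepper + lentils with both targets exact would need a negative amount; discard.
bell pepper + banana with both tight: 10.67 servings and 20.33 servings → $17.35.
bell pepper + spinach with both tight: 28.02 servings and 0.9919 servings → $33.52.
lentils + banana with both tight: 0.381 servings and 26.43 servings → $6.76.
lentils + spinach with both tight: 1.954 servings and 2.517 servings → $4.05.
banana + spinach: intersection lies outside the first quadrant.
So the least-cost plan costs $4.05.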